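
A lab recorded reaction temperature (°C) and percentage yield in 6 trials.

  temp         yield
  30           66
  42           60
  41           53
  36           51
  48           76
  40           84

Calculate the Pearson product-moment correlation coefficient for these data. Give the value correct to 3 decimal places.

0.284

n = 6, Σx = 237, Σy = 390, Σx² = 9545, Σy² = 26198, Σxy = 15517
nΣxy − ΣxΣy = 93102 − 92430 = 672
nΣx² − (Σx)² = 57270 − 56169 = 1101; nΣy² − (Σy)² = 157188 − 152100 = 5088
r = 672 / √(1101 × 5088) = 672 / 2366.8308 ≈ 0.284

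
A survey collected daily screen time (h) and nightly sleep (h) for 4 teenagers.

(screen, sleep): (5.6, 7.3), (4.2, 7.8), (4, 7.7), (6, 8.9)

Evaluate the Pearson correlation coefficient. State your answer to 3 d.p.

0.451

n = 4, Σx = 19.8, Σy = 31.7, Σx² = 101, Σy² = 252.63, Σxy = 157.84
nΣxy − ΣxΣy = 631.36 − 627.66 = 3.7
nΣx² − (Σx)² = 404 − 392.04 = 11.96; nΣy² − (Σy)² = 1010.52 − 1004.89 = 5.63
r = 3.7 / √(11.96 × 5.63) = 3.7 / 8.2058 ≈ 0.451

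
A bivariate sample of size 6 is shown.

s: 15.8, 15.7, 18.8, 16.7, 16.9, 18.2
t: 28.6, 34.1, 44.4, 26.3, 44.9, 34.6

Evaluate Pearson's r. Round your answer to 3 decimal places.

0.549

n = 6, Σs = 102.1, Σt = 212.9, Σs² = 1745.31, Σt² = 7856.99, Σst = 3649.71
nΣst − ΣsΣt = 21898.26 − 21737.09 = 161.17
nΣs² − (Σs)² = 10471.86 − 10424.41 = 47.45; nΣt² − (Σt)² = 47141.94 − 45326.41 = 1815.53
r = 161.17 / √(47.45 × 1815.53) = 161.17 / 293.5079 ≈ 0.549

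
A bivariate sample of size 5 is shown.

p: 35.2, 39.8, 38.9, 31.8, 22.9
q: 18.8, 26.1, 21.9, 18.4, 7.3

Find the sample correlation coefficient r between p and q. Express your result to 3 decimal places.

0.973

n = 5, Σp = 168.6, Σq = 92.5, Σp² = 5871.94, Σq² = 1906.11, Σpq = 3304.74
nΣpq − ΣpΣq = 16523.7 − 15595.5 = 928.2
nΣp² − (Σp)² = 29359.7 − 28425.96 = 933.74; nΣq² − (Σq)² = 9530.55 − 8556.25 = 974.3
r = 928.2 / √(933.74 × 974.3) = 928.2 / 953.8044 ≈ 0.973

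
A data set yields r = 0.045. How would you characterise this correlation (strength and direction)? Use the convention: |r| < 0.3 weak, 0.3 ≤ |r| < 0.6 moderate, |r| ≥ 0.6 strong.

r = 0.045 > 0 so the relationship is positive.
|r| = 0.045, which falls in the weak range.

weak positive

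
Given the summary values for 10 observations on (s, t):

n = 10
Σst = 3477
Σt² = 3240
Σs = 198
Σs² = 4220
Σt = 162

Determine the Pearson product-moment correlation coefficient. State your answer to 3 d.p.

r = (nΣst − ΣsΣt) / √[(nΣs² − (Σs)²)(nΣt² − (Σt)²)]
Numerator: 10×3477 − 198×162 = 2694
Denominator: √[(42200 − 39204)(32400 − 26244)] = √[2996 × 6156] = 4294.5752
r = 2694 / 4294.5752 ≈ 0.627

0.627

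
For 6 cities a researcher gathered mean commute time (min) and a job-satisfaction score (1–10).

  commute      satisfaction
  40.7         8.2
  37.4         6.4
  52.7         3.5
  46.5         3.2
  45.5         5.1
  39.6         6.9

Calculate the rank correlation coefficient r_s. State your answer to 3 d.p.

Rank commute: 3, 1, 6, 5, 4, 2
Rank satisfaction: 6, 4, 2, 1, 3, 5
d = rank(commute) − rank(satisfaction): -3, -3, 4, 4, 1, -3; Σd² = 60
ρ = 1 − 6Σd² / [n(n²−1)] = 1 − 6×60 / (6×35) = 1 − 360/210 ≈ -0.714

-0.714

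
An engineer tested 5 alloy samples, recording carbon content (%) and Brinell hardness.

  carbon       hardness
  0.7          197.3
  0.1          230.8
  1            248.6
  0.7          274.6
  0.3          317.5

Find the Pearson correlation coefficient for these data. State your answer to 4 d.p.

-0.2043

n = 5, Σx = 2.8, Σy = 1268.8, Σx² = 2.08, Σy² = 330209.3, Σxy = 697.26
nΣxy − ΣxΣy = 3486.3 − 3552.64 = -66.34
nΣx² − (Σx)² = 10.4 − 7.84 = 2.56; nΣy² − (Σy)² = 1651046.5 − 1609853.44 = 41193.06
r = -66.34 / √(2.56 × 41193.06) = -66.34 / 324.7372 ≈ -0.2043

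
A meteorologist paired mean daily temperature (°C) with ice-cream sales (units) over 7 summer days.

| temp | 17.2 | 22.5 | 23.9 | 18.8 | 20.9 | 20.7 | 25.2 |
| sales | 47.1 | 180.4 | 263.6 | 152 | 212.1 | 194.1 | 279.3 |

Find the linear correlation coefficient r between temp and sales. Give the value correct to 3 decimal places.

0.923

n = 7, Σx = 149.2, Σy = 1328.6, Σx² = 3227.08, Σy² = 288021.24, Σxy = 29515.88
nΣxy − ΣxΣy = 206611.16 − 198227.12 = 8384.04
nΣx² − (Σx)² = 22589.56 − 22260.64 = 328.92; nΣy² − (Σy)² = 2016148.68 − 1765177.96 = 250970.72
r = 8384.04 / √(328.92 × 250970.72) = 8384.04 / 9085.6639 ≈ 0.923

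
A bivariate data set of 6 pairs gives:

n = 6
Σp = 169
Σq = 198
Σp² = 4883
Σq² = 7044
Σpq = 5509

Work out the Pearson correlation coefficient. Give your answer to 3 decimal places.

-0.272

r = (nΣpq − ΣpΣq) / √[(nΣp² − (Σp)²)(nΣq² − (Σq)²)]
Numerator: 6×5509 − 169×198 = -408
Denominator: √[(29298 − 28561)(42264 − 39204)] = √[737 × 3060] = 1501.7390
r = -408 / 1501.7390 ≈ -0.272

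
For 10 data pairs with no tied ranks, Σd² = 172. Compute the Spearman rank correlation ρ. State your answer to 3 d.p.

ρ = 1 − 6Σd² / [n(n²−1)] = 1 − 6×172 / (10×99)
  = 1 − 1032/990 = 1 − 1.0424 ≈ -0.042

-0.042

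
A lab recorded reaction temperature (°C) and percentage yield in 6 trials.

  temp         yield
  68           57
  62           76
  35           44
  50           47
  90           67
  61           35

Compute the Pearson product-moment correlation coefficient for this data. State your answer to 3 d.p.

0.538

n = 6, Σx = 366, Σy = 326, Σx² = 24014, Σy² = 18884, Σxy = 20643
nΣxy − ΣxΣy = 123858 − 119316 = 4542
nΣx² − (Σx)² = 144084 − 133956 = 10128; nΣy² − (Σy)² = 113304 − 106276 = 7028
r = 4542 / √(10128 × 7028) = 4542 / 8436.7994 ≈ 0.538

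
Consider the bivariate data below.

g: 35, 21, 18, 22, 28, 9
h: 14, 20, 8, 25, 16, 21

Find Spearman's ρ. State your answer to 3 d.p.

Rank g: 6, 3, 2, 4, 5, 1
Rank h: 2, 4, 1, 6, 3, 5
d = rank(g) − rank(h): 4, -1, 1, -2, 2, -4; Σd² = 42
ρ = 1 − 6Σd² / [n(n²−1)] = 1 − 6×42 / (6×35) = 1 − 252/210 ≈ -0.200

-0.200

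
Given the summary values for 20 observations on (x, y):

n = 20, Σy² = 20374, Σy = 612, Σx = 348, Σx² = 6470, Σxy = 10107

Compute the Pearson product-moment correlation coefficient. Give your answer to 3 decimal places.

-0.656

r = (nΣxy − ΣxΣy) / √[(nΣx² − (Σx)²)(nΣy² − (Σy)²)]
Numerator: 20×10107 − 348×612 = -10836
Denominator: √[(129400 − 121104)(407480 − 374544)] = √[8296 × 32936] = 16529.8837
r = -10836 / 16529.8837 ≈ -0.656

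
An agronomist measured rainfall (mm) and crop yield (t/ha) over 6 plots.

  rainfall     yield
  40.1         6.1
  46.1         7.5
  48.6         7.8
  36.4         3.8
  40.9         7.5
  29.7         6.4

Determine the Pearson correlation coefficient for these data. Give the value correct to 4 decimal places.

n = 6, Σx = 241.8, Σy = 39.1, Σx² = 9975.04, Σy² = 265.95, Σxy = 1604.59
nΣxy − ΣxΣy = 9627.54 − 9454.38 = 173.16
nΣx² − (Σx)² = 59850.24 − 58467.24 = 1383; nΣy² − (Σy)² = 1595.7 − 1528.81 = 66.89
r = 173.16 / √(1383 × 66.89) = 173.16 / 304.1527 ≈ 0.5693

0.5693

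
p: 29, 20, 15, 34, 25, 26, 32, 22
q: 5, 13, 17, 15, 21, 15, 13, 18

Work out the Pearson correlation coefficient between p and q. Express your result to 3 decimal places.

n = 8, Σp = 203, Σq = 117, Σp² = 5431, Σq² = 1867, Σpq = 2897
nΣpq − ΣpΣq = 23176 − 23751 = -575
nΣp² − (Σp)² = 43448 − 41209 = 2239; nΣq² − (Σq)² = 14936 − 13689 = 1247
r = -575 / √(2239 × 1247) = -575 / 1670.9378 ≈ -0.344

-0.344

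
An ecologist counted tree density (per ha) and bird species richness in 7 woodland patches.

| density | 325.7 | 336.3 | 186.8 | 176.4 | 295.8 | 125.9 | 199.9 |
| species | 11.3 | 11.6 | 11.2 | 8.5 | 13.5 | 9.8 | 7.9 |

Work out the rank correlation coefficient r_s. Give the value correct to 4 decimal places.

Rank density: 6, 7, 3, 2, 5, 1, 4
Rank species: 5, 6, 4, 2, 7, 3, 1
d = rank(density) − rank(species): 1, 1, -1, 0, -2, -2, 3; Σd² = 20
ρ = 1 − 6Σd² / [n(n²−1)] = 1 − 6×20 / (7×48) = 1 − 120/336 ≈ 0.6429

0.6429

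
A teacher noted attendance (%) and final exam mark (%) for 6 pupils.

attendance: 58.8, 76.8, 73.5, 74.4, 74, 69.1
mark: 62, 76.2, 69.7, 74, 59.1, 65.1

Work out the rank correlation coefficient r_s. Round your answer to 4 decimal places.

Rank attendance: 1, 6, 3, 5, 4, 2
Rank mark: 2, 6, 4, 5, 1, 3
d = rank(attendance) − rank(mark): -1, 0, -1, 0, 3, -1; Σd² = 12
ρ = 1 − 6Σd² / [n(n²−1)] = 1 − 6×12 / (6×35) = 1 − 72/210 ≈ 0.6571

0.6571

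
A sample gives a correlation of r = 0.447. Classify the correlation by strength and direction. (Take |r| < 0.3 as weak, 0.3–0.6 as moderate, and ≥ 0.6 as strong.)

r = 0.447 > 0 so the relationship is positive.
|r| = 0.447, which falls in the moderate range.

moderate positive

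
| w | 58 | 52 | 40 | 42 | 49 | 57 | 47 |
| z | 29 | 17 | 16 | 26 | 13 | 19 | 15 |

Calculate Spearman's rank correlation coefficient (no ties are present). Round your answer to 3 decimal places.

Rank w: 7, 5, 1, 2, 4, 6, 3
Rank z: 7, 4, 3, 6, 1, 5, 2
d = rank(w) − rank(z): 0, 1, -2, -4, 3, 1, 1; Σd² = 32
ρ = 1 − 6Σd² / [n(n²−1)] = 1 − 6×32 / (7×48) = 1 − 192/336 ≈ 0.429

0.429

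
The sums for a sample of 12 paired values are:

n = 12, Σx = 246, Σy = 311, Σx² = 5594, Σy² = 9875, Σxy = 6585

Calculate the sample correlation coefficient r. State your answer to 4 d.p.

0.2095

r = (nΣxy − ΣxΣy) / √[(nΣx² − (Σx)²)(nΣy² − (Σy)²)]
Numerator: 12×6585 − 246×311 = 2514
Denominator: √[(67128 − 60516)(118500 − 96721)] = √[6612 × 21779] = 12000.1145
r = 2514 / 12000.1145 ≈ 0.2095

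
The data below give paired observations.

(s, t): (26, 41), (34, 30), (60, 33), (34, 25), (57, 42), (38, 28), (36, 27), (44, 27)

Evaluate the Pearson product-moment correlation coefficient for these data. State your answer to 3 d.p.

0.238

n = 8, Σs = 329, Σt = 253, Σs² = 14513, Σt² = 8301, Σst = 10534
nΣst − ΣsΣt = 84272 − 83237 = 1035
nΣs² − (Σs)² = 116104 − 108241 = 7863; nΣt² − (Σt)² = 66408 − 64009 = 2399
r = 1035 / √(7863 × 2399) = 1035 / 4343.1943 ≈ 0.238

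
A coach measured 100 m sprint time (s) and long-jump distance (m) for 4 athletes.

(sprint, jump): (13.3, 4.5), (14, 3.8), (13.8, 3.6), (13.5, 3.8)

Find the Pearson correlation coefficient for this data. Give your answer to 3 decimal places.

-0.747

n = 4, Σx = 54.6, Σy = 15.7, Σx² = 745.58, Σy² = 62.09, Σxy = 214.03
nΣxy − ΣxΣy = 856.12 − 857.22 = -1.1
nΣx² − (Σx)² = 2982.32 − 2981.16 = 1.16; nΣy² − (Σy)² = 248.36 − 246.49 = 1.87
r = -1.1 / √(1.16 × 1.87) = -1.1 / 1.4728 ≈ -0.747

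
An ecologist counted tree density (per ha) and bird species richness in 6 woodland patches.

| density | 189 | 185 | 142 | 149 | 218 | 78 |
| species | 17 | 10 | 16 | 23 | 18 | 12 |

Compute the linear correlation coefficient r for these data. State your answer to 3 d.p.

n = 6, Σx = 961, Σy = 96, Σx² = 165919, Σy² = 1642, Σxy = 15622
nΣxy − ΣxΣy = 93732 − 92256 = 1476
nΣx² − (Σx)² = 995514 − 923521 = 71993; nΣy² − (Σy)² = 9852 − 9216 = 636
r = 1476 / √(71993 × 636) = 1476 / 6766.6497 ≈ 0.218

0.218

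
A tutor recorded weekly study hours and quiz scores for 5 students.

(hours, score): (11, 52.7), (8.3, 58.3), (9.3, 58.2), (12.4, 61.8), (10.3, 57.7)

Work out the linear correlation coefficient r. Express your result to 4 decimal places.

n = 5, Σx = 51.3, Σy = 288.7, Σx² = 536.23, Σy² = 16711.95, Σxy = 2965.48
nΣxy − ΣxΣy = 14827.4 − 14810.31 = 17.09
nΣx² − (Σx)² = 2681.15 − 2631.69 = 49.46; nΣy² − (Σy)² = 83559.75 − 83347.69 = 212.06
r = 17.09 / √(49.46 × 212.06) = 17.09 / 102.4133 ≈ 0.1669

0.1669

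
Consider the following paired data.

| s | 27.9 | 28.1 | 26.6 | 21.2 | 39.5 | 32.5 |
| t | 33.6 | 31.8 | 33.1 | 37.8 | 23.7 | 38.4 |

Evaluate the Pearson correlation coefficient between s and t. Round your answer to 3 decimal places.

-0.710

n = 6, Σs = 175.8, Σt = 198.4, Σs² = 5341.52, Σt² = 6700.9, Σst = 5696.99
nΣst − ΣsΣt = 34181.94 − 34878.72 = -696.78
nΣs² − (Σs)² = 32049.12 − 30905.64 = 1143.48; nΣt² − (Σt)² = 40205.4 − 39362.56 = 842.84
r = -696.78 / √(1143.48 × 842.84) = -696.78 / 981.7182 ≈ -0.710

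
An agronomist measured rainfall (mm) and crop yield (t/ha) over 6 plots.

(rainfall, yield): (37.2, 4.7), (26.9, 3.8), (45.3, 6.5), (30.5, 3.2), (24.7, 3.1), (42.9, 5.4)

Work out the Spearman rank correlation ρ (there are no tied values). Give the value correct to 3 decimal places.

Rank rainfall: 4, 2, 6, 3, 1, 5
Rank yield: 4, 3, 6, 2, 1, 5
d = rank(rainfall) − rank(yield): 0, -1, 0, 1, 0, 0; Σd² = 2
ρ = 1 − 6Σd² / [n(n²−1)] = 1 − 6×2 / (6×35) = 1 − 12/210 ≈ 0.943

0.943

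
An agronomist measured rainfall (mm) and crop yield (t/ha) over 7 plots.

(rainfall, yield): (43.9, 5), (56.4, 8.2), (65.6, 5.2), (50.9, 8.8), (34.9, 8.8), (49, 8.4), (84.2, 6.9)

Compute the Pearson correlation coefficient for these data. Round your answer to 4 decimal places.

-0.3145

n = 7, Σx = 384.9, Σy = 51.3, Σx² = 22710.99, Σy² = 392.33, Σxy = 2770.72
nΣxy − ΣxΣy = 19395.04 − 19745.37 = -350.33
nΣx² − (Σx)² = 158976.93 − 148148.01 = 10828.92; nΣy² − (Σy)² = 2746.31 − 2631.69 = 114.62
r = -350.33 / √(10828.92 × 114.62) = -350.33 / 1114.0964 ≈ -0.3145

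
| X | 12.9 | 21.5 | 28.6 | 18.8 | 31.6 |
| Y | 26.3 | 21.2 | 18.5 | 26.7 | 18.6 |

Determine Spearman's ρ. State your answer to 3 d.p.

Rank X: 1, 3, 4, 2, 5
Rank Y: 4, 3, 1, 5, 2
d = rank(X) − rank(Y): -3, 0, 3, -3, 3; Σd² = 36
ρ = 1 − 6Σd² / [n(n²−1)] = 1 − 6×36 / (5×24) = 1 − 216/120 ≈ -0.800

-0.800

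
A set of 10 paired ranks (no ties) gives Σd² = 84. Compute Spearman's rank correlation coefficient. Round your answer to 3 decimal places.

ρ = 1 − 6Σd² / [n(n²−1)] = 1 − 6×84 / (10×99)
  = 1 − 504/990 = 1 − 0.5091 ≈ 0.491

0.491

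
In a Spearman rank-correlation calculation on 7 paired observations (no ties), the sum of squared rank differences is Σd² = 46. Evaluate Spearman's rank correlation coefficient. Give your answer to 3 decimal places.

0.179

ρ = 1 − 6Σd² / [n(n²−1)] = 1 − 6×46 / (7×48)
  = 1 − 276/336 = 1 − 0.8214 ≈ 0.179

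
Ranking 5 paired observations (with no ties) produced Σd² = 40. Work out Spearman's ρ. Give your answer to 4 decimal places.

-1.0000

ρ = 1 − 6Σd² / [n(n²−1)] = 1 − 6×40 / (5×24)
  = 1 − 240/120 = 1 − 2.00000 ≈ -1.0000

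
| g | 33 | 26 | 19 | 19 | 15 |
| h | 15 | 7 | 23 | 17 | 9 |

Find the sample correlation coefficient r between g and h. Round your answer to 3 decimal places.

-0.101

n = 5, Σg = 112, Σh = 71, Σg² = 2712, Σh² = 1173, Σgh = 1572
nΣgh − ΣgΣh = 7860 − 7952 = -92
nΣg² − (Σg)² = 13560 − 12544 = 1016; nΣh² − (Σh)² = 5865 − 5041 = 824
r = -92 / √(1016 × 824) = -92 / 914.9776 ≈ -0.101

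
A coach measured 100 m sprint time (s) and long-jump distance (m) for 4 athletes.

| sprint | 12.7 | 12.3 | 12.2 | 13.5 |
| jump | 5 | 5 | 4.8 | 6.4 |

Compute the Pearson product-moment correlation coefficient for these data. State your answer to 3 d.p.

n = 4, Σx = 50.7, Σy = 21.2, Σx² = 643.67, Σy² = 114, Σxy = 269.96
nΣxy − ΣxΣy = 1079.84 − 1074.84 = 5
nΣx² − (Σx)² = 2574.68 − 2570.49 = 4.19; nΣy² − (Σy)² = 456 − 449.44 = 6.56
r = 5 / √(4.19 × 6.56) = 5 / 5.2427 ≈ 0.954

0.954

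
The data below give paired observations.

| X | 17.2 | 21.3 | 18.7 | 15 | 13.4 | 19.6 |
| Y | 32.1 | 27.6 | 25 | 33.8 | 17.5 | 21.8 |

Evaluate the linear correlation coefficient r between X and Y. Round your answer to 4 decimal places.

0.1045

n = 6, ΣX = 105.2, ΣY = 157.8, ΣX² = 1887.94, ΣY² = 4341.1, ΣXY = 2776.28
nΣXY − ΣXΣY = 16657.68 − 16600.56 = 57.12
nΣX² − (ΣX)² = 11327.64 − 11067.04 = 260.6; nΣY² − (ΣY)² = 26046.6 − 24900.84 = 1145.76
r = 57.12 / √(260.6 × 1145.76) = 57.12 / 546.4294 ≈ 0.1045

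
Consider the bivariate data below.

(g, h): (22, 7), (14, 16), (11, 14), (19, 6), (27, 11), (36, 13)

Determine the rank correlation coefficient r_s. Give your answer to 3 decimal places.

Rank g: 4, 2, 1, 3, 5, 6
Rank h: 2, 6, 5, 1, 3, 4
d = rank(g) − rank(h): 2, -4, -4, 2, 2, 2; Σd² = 48
ρ = 1 − 6Σd² / [n(n²−1)] = 1 − 6×48 / (6×35) = 1 − 288/210 ≈ -0.371

-0.371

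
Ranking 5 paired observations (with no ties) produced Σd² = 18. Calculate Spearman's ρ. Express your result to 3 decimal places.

ρ = 1 − 6Σd² / [n(n²−1)] = 1 − 6×18 / (5×24)
  = 1 − 108/120 = 1 − 0.9000 ≈ 0.100

0.100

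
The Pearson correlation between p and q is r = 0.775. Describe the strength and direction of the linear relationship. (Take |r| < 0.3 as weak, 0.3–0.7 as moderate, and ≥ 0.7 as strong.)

r = 0.775 > 0 so the relationship is positive.
|r| = 0.775, which falls in the strong range.

strong positive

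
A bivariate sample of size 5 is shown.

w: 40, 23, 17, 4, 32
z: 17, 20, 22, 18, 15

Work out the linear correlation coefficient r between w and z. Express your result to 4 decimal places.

n = 5, Σw = 116, Σz = 92, Σw² = 3458, Σz² = 1722, Σwz = 2066
nΣwz − ΣwΣz = 10330 − 10672 = -342
nΣw² − (Σw)² = 17290 − 13456 = 3834; nΣz² − (Σz)² = 8610 − 8464 = 146
r = -342 / √(3834 × 146) = -342 / 748.1738 ≈ -0.4571

-0.4571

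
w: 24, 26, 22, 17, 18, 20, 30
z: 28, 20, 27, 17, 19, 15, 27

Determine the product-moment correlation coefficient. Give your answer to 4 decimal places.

n = 7, Σw = 157, Σz = 153, Σw² = 3649, Σz² = 3517, Σwz = 3527
nΣwz − ΣwΣz = 24689 − 24021 = 668
nΣw² − (Σw)² = 25543 − 24649 = 894; nΣz² − (Σz)² = 24619 − 23409 = 1210
r = 668 / √(894 × 1210) = 668 / 1040.0673 ≈ 0.6423

0.6423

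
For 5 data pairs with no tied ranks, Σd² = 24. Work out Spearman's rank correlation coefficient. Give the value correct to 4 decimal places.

ρ = 1 − 6Σd² / [n(n²−1)] = 1 − 6×24 / (5×24)
  = 1 − 144/120 = 1 − 1.20000 ≈ -0.2000

-0.2000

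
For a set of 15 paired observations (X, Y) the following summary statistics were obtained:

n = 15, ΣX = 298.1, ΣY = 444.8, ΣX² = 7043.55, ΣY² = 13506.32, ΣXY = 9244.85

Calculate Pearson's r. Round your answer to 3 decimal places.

0.681

r = (nΣXY − ΣXΣY) / √[(nΣX² − (ΣX)²)(nΣY² − (ΣY)²)]
Numerator: 15×9244.85 − 298.1×444.8 = 6077.87
Denominator: √[(105653.25 − 88863.61)(202594.8 − 197847.04)] = √[16789.64 × 4747.76] = 8928.2239
r = 6077.87 / 8928.2239 ≈ 0.681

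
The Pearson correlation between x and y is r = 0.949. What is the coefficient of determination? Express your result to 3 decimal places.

0.901

r² = (0.949)² = 0.901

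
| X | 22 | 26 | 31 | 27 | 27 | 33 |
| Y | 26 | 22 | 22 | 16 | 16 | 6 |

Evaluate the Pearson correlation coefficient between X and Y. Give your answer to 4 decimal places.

-0.7316

n = 6, ΣX = 166, ΣY = 108, ΣX² = 4668, ΣY² = 2192, ΣXY = 2888
nΣXY − ΣXΣY = 17328 − 17928 = -600
nΣX² − (ΣX)² = 28008 − 27556 = 452; nΣY² − (ΣY)² = 13152 − 11664 = 1488
r = -600 / √(452 × 1488) = -600 / 820.1073 ≈ -0.7316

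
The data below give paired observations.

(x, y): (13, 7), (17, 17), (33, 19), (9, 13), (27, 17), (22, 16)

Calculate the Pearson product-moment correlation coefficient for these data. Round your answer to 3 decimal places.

0.727

n = 6, Σx = 121, Σy = 89, Σx² = 2841, Σy² = 1413, Σxy = 1935
nΣxy − ΣxΣy = 11610 − 10769 = 841
nΣx² − (Σx)² = 17046 − 14641 = 2405; nΣy² − (Σy)² = 8478 − 7921 = 557
r = 841 / √(2405 × 557) = 841 / 1157.4044 ≈ 0.727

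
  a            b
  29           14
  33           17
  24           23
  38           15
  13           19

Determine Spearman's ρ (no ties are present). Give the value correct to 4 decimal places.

-0.6000

Rank a: 3, 4, 2, 5, 1
Rank b: 1, 3, 5, 2, 4
d = rank(a) − rank(b): 2, 1, -3, 3, -3; Σd² = 32
ρ = 1 − 6Σd² / [n(n²−1)] = 1 − 6×32 / (5×24) = 1 − 192/120 ≈ -0.6000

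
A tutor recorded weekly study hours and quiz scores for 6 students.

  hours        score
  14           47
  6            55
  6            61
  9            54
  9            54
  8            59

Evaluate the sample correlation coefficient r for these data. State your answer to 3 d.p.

-0.867

n = 6, Σx = 52, Σy = 330, Σx² = 494, Σy² = 18268, Σxy = 2798
nΣxy − ΣxΣy = 16788 − 17160 = -372
nΣx² − (Σx)² = 2964 − 2704 = 260; nΣy² − (Σy)² = 109608 − 108900 = 708
r = -372 / √(260 × 708) = -372 / 429.0455 ≈ -0.867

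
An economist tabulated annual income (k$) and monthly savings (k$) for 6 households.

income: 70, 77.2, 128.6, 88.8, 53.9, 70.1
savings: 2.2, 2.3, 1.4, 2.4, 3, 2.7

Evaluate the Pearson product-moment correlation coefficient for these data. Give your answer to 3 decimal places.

-0.921

n = 6, Σx = 488.6, Σy = 14, Σx² = 43102.46, Σy² = 34.14, Σxy = 1075.69
nΣxy − ΣxΣy = 6454.14 − 6840.4 = -386.26
nΣx² − (Σx)² = 258614.76 − 238729.96 = 19884.8; nΣy² − (Σy)² = 204.84 − 196 = 8.84
r = -386.26 / √(19884.8 × 8.84) = -386.26 / 419.2632 ≈ -0.921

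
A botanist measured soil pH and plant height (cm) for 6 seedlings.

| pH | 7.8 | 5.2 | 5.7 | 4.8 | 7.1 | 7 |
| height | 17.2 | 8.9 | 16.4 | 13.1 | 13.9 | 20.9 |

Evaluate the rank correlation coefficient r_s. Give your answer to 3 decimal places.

0.657

Rank pH: 6, 2, 3, 1, 5, 4
Rank height: 5, 1, 4, 2, 3, 6
d = rank(pH) − rank(height): 1, 1, -1, -1, 2, -2; Σd² = 12
ρ = 1 − 6Σd² / [n(n²−1)] = 1 − 6×12 / (6×35) = 1 − 72/210 ≈ 0.657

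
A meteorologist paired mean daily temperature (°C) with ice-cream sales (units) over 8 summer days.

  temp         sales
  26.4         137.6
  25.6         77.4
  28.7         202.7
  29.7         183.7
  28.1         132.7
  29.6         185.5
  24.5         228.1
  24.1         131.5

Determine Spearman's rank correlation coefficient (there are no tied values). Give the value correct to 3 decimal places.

Rank temp: 4, 3, 6, 8, 5, 7, 2, 1
Rank sales: 4, 1, 7, 5, 3, 6, 8, 2
d = rank(temp) − rank(sales): 0, 2, -1, 3, 2, 1, -6, -1; Σd² = 56
ρ = 1 − 6Σd² / [n(n²−1)] = 1 − 6×56 / (8×63) = 1 − 336/504 ≈ 0.333

0.333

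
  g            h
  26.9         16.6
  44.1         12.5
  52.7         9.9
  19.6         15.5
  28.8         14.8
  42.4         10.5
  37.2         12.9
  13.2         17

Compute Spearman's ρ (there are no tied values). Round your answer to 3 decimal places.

Rank g: 3, 7, 8, 2, 4, 6, 5, 1
Rank h: 7, 3, 1, 6, 5, 2, 4, 8
d = rank(g) − rank(h): -4, 4, 7, -4, -1, 4, 1, -7; Σd² = 164
ρ = 1 − 6Σd² / [n(n²−1)] = 1 − 6×164 / (8×63) = 1 − 984/504 ≈ -0.952

-0.952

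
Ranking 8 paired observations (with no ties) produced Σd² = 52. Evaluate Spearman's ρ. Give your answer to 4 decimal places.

0.3810

ρ = 1 − 6Σd² / [n(n²−1)] = 1 − 6×52 / (8×63)
  = 1 − 312/504 = 1 − 0.61905 ≈ 0.3810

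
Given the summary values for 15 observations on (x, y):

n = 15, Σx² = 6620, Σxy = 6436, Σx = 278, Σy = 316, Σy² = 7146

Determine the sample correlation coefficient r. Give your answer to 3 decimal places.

0.684

r = (nΣxy − ΣxΣy) / √[(nΣx² − (Σx)²)(nΣy² − (Σy)²)]
Numerator: 15×6436 − 278×316 = 8692
Denominator: √[(99300 − 77284)(107190 − 99856)] = √[22016 × 7334] = 12706.9014
r = 8692 / 12706.9014 ≈ 0.684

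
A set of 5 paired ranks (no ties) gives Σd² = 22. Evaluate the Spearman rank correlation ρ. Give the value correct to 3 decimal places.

ρ = 1 − 6Σd² / [n(n²−1)] = 1 − 6×22 / (5×24)
  = 1 − 132/120 = 1 − 1.1000 ≈ -0.100

-0.100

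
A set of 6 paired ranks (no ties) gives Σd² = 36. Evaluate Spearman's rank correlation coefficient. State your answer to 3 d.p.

ρ = 1 − 6Σd² / [n(n²−1)] = 1 − 6×36 / (6×35)
  = 1 − 216/210 = 1 − 1.0286 ≈ -0.029

-0.029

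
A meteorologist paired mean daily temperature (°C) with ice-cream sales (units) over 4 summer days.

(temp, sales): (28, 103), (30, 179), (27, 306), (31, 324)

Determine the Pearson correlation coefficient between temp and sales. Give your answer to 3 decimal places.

n = 4, Σx = 116, Σy = 912, Σx² = 3374, Σy² = 241262, Σxy = 26560
nΣxy − ΣxΣy = 106240 − 105792 = 448
nΣx² − (Σx)² = 13496 − 13456 = 40; nΣy² − (Σy)² = 965048 − 831744 = 133304
r = 448 / √(40 × 133304) = 448 / 2309.1470 ≈ 0.194

0.194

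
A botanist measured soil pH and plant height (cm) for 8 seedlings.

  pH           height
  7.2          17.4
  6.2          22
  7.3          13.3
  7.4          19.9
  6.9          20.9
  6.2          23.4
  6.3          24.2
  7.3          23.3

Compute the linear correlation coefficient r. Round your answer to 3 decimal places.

n = 8, Σx = 54.8, Σy = 164.4, Σx² = 377.36, Σy² = 3472.56, Σxy = 1117.87
nΣxy − ΣxΣy = 8942.96 − 9009.12 = -66.16
nΣx² − (Σx)² = 3018.88 − 3003.04 = 15.84; nΣy² − (Σy)² = 27780.48 − 27027.36 = 753.12
r = -66.16 / √(15.84 × 753.12) = -66.16 / 109.2219 ≈ -0.606

-0.606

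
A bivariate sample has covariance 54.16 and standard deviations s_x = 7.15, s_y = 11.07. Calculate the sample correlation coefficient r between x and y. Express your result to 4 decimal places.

r = Cov(x,y) / (s_x · s_y) = 54.16 / (7.15 × 11.07)
  = 54.16 / 79.1505 ≈ 0.6843

0.6843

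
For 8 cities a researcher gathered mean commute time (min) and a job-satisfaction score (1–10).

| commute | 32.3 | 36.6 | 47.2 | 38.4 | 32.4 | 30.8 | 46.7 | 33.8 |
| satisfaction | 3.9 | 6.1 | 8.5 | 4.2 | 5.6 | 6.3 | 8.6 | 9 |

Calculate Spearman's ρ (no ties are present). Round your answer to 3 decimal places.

Rank commute: 2, 5, 8, 6, 3, 1, 7, 4
Rank satisfaction: 1, 4, 6, 2, 3, 5, 7, 8
d = rank(commute) − rank(satisfaction): 1, 1, 2, 4, 0, -4, 0, -4; Σd² = 54
ρ = 1 − 6Σd² / [n(n²−1)] = 1 − 6×54 / (8×63) = 1 − 324/504 ≈ 0.357

0.357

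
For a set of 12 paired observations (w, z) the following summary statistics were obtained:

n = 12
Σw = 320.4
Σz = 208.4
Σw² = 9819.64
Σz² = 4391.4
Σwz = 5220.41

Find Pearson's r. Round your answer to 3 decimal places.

r = (nΣwz − ΣwΣz) / √[(nΣw² − (Σw)²)(nΣz² − (Σz)²)]
Numerator: 12×5220.41 − 320.4×208.4 = -4126.44
Denominator: √[(117835.68 − 102656.16)(52696.8 − 43430.56)] = √[15179.52 × 9266.24] = 11859.8936
r = -4126.44 / 11859.8936 ≈ -0.348

-0.348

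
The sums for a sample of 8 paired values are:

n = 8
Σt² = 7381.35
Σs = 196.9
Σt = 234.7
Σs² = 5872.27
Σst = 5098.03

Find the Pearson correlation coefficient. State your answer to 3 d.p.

r = (nΣst − ΣsΣt) / √[(nΣs² − (Σs)²)(nΣt² − (Σt)²)]
Numerator: 8×5098.03 − 196.9×234.7 = -5428.19
Denominator: √[(46978.16 − 38769.61)(59050.8 − 55084.09)] = √[8208.55 × 3966.71] = 5706.2192
r = -5428.19 / 5706.2192 ≈ -0.951

-0.951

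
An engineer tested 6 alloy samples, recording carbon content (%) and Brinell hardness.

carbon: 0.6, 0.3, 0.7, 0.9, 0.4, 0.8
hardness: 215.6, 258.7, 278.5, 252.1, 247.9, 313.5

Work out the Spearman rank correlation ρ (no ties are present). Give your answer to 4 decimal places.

Rank carbon: 3, 1, 4, 6, 2, 5
Rank hardness: 1, 4, 5, 3, 2, 6
d = rank(carbon) − rank(hardness): 2, -3, -1, 3, 0, -1; Σd² = 24
ρ = 1 − 6Σd² / [n(n²−1)] = 1 − 6×24 / (6×35) = 1 − 144/210 ≈ 0.3143

0.3143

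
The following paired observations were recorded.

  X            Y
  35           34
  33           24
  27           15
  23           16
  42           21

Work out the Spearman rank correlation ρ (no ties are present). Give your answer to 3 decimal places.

Rank X: 4, 3, 2, 1, 5
Rank Y: 5, 4, 1, 2, 3
d = rank(X) − rank(Y): -1, -1, 1, -1, 2; Σd² = 8
ρ = 1 − 6Σd² / [n(n²−1)] = 1 − 6×8 / (5×24) = 1 − 48/120 ≈ 0.600

0.600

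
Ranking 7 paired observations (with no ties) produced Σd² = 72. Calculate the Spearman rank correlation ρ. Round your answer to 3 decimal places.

ρ = 1 − 6Σd² / [n(n²−1)] = 1 − 6×72 / (7×48)
  = 1 − 432/336 = 1 − 1.2857 ≈ -0.286

-0.286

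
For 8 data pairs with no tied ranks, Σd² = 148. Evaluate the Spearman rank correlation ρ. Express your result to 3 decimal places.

ρ = 1 − 6Σd² / [n(n²−1)] = 1 − 6×148 / (8×63)
  = 1 − 888/504 = 1 − 1.7619 ≈ -0.762

-0.762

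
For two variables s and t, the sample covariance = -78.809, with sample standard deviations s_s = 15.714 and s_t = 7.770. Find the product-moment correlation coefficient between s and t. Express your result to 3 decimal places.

-0.645

r = Cov(s,t) / (s_s · s_t) = -78.809 / (15.714 × 7.770)
  = -78.809 / 122.0978 ≈ -0.645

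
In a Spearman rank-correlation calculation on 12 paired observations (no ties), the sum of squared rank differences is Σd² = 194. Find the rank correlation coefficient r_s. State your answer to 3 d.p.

0.322

ρ = 1 − 6Σd² / [n(n²−1)] = 1 − 6×194 / (12×143)
  = 1 − 1164/1716 = 1 − 0.6783 ≈ 0.322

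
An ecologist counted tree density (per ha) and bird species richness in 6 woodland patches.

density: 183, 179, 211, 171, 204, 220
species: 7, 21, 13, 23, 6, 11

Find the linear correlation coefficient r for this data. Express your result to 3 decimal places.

-0.585

n = 6, Σx = 1168, Σy = 81, Σx² = 229308, Σy² = 1345, Σxy = 15360
nΣxy − ΣxΣy = 92160 − 94608 = -2448
nΣx² − (Σx)² = 1375848 − 1364224 = 11624; nΣy² − (Σy)² = 8070 − 6561 = 1509
r = -2448 / √(11624 × 1509) = -2448 / 4188.1519 ≈ -0.585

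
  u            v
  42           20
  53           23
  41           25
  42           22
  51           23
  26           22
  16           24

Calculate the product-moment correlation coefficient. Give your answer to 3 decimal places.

n = 7, Σu = 271, Σv = 159, Σu² = 11551, Σv² = 3627, Σuv = 6137
nΣuv − ΣuΣv = 42959 − 43089 = -130
nΣu² − (Σu)² = 80857 − 73441 = 7416; nΣv² − (Σv)² = 25389 − 25281 = 108
r = -130 / √(7416 × 108) = -130 / 894.9458 ≈ -0.145

-0.145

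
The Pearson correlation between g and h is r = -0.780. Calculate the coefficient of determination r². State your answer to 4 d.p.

r² = (-0.780)² = 0.6084

0.6084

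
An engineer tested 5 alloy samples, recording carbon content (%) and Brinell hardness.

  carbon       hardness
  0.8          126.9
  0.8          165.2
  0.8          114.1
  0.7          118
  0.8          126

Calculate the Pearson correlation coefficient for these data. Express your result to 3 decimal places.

n = 5, Σx = 3.9, Σy = 650.2, Σx² = 3.05, Σy² = 86213.46, Σxy = 508.36
nΣxy − ΣxΣy = 2541.8 − 2535.78 = 6.02
nΣx² − (Σx)² = 15.25 − 15.21 = 0.04; nΣy² − (Σy)² = 431067.3 − 422760.04 = 8307.26
r = 6.02 / √(0.04 × 8307.26) = 6.02 / 18.2288 ≈ 0.330

0.330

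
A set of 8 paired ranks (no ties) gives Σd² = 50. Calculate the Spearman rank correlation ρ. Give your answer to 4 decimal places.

0.4048

ρ = 1 − 6Σd² / [n(n²−1)] = 1 − 6×50 / (8×63)
  = 1 − 300/504 = 1 − 0.59524 ≈ 0.4048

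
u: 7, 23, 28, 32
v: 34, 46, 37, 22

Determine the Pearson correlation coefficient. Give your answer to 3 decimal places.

n = 4, Σu = 90, Σv = 139, Σu² = 2386, Σv² = 5125, Σuv = 3036
nΣuv − ΣuΣv = 12144 − 12510 = -366
nΣu² − (Σu)² = 9544 − 8100 = 1444; nΣv² − (Σv)² = 20500 − 19321 = 1179
r = -366 / √(1444 × 1179) = -366 / 1304.7896 ≈ -0.281

-0.281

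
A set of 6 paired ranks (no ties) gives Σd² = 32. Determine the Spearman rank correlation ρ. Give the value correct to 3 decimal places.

0.086

ρ = 1 − 6Σd² / [n(n²−1)] = 1 − 6×32 / (6×35)
  = 1 − 192/210 = 1 − 0.9143 ≈ 0.086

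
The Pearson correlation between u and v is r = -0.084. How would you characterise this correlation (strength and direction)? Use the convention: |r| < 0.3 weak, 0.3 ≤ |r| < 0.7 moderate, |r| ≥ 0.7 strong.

r = -0.084 < 0 so the relationship is negative.
|r| = 0.084, which falls in the weak range.

weak negative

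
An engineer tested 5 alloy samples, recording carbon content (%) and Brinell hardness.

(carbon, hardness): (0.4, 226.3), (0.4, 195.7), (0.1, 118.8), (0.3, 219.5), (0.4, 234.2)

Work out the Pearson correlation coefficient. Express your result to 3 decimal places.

n = 5, Σx = 1.6, Σy = 994.5, Σx² = 0.58, Σy² = 206653.51, Σxy = 340.21
nΣxy − ΣxΣy = 1701.05 − 1591.2 = 109.85
nΣx² − (Σx)² = 2.9 − 2.56 = 0.34; nΣy² − (Σy)² = 1033267.55 − 989030.25 = 44237.3
r = 109.85 / √(0.34 × 44237.3) = 109.85 / 122.6405 ≈ 0.896

0.896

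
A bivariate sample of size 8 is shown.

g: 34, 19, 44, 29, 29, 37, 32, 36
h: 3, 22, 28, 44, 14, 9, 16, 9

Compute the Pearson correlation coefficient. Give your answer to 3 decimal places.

-0.164

n = 8, Σg = 260, Σh = 145, Σg² = 8824, Σh² = 3827, Σgh = 4603
nΣgh − ΣgΣh = 36824 − 37700 = -876
nΣg² − (Σg)² = 70592 − 67600 = 2992; nΣh² − (Σh)² = 30616 − 21025 = 9591
r = -876 / √(2992 × 9591) = -876 / 5356.8901 ≈ -0.164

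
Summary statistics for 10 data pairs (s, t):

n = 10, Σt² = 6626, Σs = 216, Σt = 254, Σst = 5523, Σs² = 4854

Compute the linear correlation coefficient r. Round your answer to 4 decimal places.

0.2019

r = (nΣst − ΣsΣt) / √[(nΣs² − (Σs)²)(nΣt² − (Σt)²)]
Numerator: 10×5523 − 216×254 = 366
Denominator: √[(48540 − 46656)(66260 − 64516)] = √[1884 × 1744] = 1812.6489
r = 366 / 1812.6489 ≈ 0.2019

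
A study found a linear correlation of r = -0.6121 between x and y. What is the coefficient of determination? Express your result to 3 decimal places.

r² = (-0.6121)² = 0.375

0.375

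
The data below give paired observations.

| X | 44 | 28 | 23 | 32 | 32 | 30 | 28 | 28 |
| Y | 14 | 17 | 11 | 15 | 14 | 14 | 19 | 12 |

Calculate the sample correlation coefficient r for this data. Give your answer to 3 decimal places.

0.077

n = 8, ΣX = 245, ΣY = 116, ΣX² = 7765, ΣY² = 1728, ΣXY = 3561
nΣXY − ΣXΣY = 28488 − 28420 = 68
nΣX² − (ΣX)² = 62120 − 60025 = 2095; nΣY² − (ΣY)² = 13824 − 13456 = 368
r = 68 / √(2095 × 368) = 68 / 878.0433 ≈ 0.077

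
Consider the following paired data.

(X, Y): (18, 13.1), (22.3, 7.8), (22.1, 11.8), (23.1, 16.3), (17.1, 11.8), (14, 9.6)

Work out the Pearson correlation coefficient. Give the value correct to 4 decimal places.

0.2851

n = 6, ΣX = 116.6, ΣY = 70.4, ΣX² = 2331.72, ΣY² = 868.78, ΣXY = 1383.23
nΣXY − ΣXΣY = 8299.38 − 8208.64 = 90.74
nΣX² − (ΣX)² = 13990.32 − 13595.56 = 394.76; nΣY² − (ΣY)² = 5212.68 − 4956.16 = 256.52
r = 90.74 / √(394.76 × 256.52) = 90.74 / 318.2198 ≈ 0.2851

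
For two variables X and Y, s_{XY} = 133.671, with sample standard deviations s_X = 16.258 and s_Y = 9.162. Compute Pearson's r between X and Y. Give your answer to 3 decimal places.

r = Cov(X,Y) / (s_X · s_Y) = 133.671 / (16.258 × 9.162)
  = 133.671 / 148.9558 ≈ 0.897

0.897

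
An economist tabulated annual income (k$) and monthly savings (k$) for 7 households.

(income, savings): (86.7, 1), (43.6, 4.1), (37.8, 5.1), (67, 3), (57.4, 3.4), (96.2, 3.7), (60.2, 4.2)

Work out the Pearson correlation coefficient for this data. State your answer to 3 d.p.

-0.656

n = 7, Σx = 448.9, Σy = 24.5, Σx² = 31508.93, Σy² = 95.71, Σxy = 1463.18
nΣxy − ΣxΣy = 10242.26 − 10998.05 = -755.79
nΣx² − (Σx)² = 220562.51 − 201511.21 = 19051.3; nΣy² − (Σy)² = 669.97 − 600.25 = 69.72
r = -755.79 / √(19051.3 × 69.72) = -755.79 / 1152.5002 ≈ -0.656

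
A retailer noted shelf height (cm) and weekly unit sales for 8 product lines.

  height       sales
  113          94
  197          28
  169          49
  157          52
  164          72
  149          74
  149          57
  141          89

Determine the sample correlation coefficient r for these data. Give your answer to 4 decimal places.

-0.8866

n = 8, Σx = 1239, Σy = 515, Σx² = 195967, Σy² = 36555, Σxy = 76459
nΣxy − ΣxΣy = 611672 − 638085 = -26413
nΣx² − (Σx)² = 1567736 − 1535121 = 32615; nΣy² − (Σy)² = 292440 − 265225 = 27215
r = -26413 / √(32615 × 27215) = -26413 / 29792.9056 ≈ -0.8866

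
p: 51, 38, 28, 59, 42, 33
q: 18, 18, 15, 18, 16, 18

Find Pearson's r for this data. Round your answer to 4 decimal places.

n = 6, Σp = 251, Σq = 103, Σp² = 11163, Σq² = 1777, Σpq = 4350
nΣpq − ΣpΣq = 26100 − 25853 = 247
nΣp² − (Σp)² = 66978 − 63001 = 3977; nΣq² − (Σq)² = 10662 − 10609 = 53
r = 247 / √(3977 × 53) = 247 / 459.1089 ≈ 0.5380

0.5380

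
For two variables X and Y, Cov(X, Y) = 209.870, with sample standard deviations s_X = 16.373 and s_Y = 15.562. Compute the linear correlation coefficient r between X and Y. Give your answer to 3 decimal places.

0.824

r = Cov(X,Y) / (s_X · s_Y) = 209.870 / (16.373 × 15.562)
  = 209.870 / 254.7966 ≈ 0.824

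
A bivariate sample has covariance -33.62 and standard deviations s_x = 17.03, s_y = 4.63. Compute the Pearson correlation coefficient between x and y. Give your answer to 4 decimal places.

r = Cov(x,y) / (s_x · s_y) = -33.62 / (17.03 × 4.63)
  = -33.62 / 78.8489 ≈ -0.4264

-0.4264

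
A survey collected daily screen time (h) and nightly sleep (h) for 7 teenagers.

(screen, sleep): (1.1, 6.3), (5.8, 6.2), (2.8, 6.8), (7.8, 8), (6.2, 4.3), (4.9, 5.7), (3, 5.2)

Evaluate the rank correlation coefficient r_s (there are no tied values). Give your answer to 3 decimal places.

-0.071

Rank screen: 1, 5, 2, 7, 6, 4, 3
Rank sleep: 5, 4, 6, 7, 1, 3, 2
d = rank(screen) − rank(sleep): -4, 1, -4, 0, 5, 1, 1; Σd² = 60
ρ = 1 − 6Σd² / [n(n²−1)] = 1 − 6×60 / (7×48) = 1 − 360/336 ≈ -0.071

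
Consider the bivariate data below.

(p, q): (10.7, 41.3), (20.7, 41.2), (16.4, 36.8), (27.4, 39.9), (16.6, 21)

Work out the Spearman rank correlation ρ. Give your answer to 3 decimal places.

Rank p: 1, 4, 2, 5, 3
Rank q: 5, 4, 2, 3, 1
d = rank(p) − rank(q): -4, 0, 0, 2, 2; Σd² = 24
ρ = 1 − 6Σd² / [n(n²−1)] = 1 − 6×24 / (5×24) = 1 − 144/120 ≈ -0.200

-0.200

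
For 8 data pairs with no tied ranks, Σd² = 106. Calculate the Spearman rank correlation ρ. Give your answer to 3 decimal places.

-0.262

ρ = 1 − 6Σd² / [n(n²−1)] = 1 − 6×106 / (8×63)
  = 1 − 636/504 = 1 − 1.2619 ≈ -0.262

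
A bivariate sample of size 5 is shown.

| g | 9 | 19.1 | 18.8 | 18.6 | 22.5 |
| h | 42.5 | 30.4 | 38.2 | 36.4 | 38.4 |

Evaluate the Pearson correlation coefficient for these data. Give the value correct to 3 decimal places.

-0.555

n = 5, Σg = 88, Σh = 185.9, Σg² = 1651.46, Σh² = 6989.17, Σgh = 3222.34
nΣgh − ΣgΣh = 16111.7 − 16359.2 = -247.5
nΣg² − (Σg)² = 8257.3 − 7744 = 513.3; nΣh² − (Σh)² = 34945.85 − 34558.81 = 387.04
r = -247.5 / √(513.3 × 387.04) = -247.5 / 445.7215 ≈ -0.555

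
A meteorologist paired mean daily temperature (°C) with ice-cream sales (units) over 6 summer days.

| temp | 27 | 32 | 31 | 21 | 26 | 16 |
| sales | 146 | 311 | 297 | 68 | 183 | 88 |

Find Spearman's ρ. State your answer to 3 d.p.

Rank temp: 4, 6, 5, 2, 3, 1
Rank sales: 3, 6, 5, 1, 4, 2
d = rank(temp) − rank(sales): 1, 0, 0, 1, -1, -1; Σd² = 4
ρ = 1 − 6Σd² / [n(n²−1)] = 1 − 6×4 / (6×35) = 1 − 24/210 ≈ 0.886

0.886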